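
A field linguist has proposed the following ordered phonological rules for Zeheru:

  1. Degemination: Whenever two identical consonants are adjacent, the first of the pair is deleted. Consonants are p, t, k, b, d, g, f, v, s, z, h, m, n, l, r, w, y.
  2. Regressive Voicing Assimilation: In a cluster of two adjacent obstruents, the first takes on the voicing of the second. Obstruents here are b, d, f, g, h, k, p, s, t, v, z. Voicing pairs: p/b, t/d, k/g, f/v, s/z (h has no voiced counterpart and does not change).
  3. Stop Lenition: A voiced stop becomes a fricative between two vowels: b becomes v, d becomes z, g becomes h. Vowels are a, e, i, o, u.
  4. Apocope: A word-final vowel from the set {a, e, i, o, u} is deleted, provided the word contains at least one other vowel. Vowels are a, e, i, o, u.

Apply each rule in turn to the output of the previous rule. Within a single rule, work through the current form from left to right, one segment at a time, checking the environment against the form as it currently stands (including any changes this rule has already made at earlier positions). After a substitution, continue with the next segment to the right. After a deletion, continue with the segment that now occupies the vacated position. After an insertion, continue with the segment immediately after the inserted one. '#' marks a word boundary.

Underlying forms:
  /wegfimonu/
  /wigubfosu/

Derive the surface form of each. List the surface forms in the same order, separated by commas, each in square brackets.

[wekfimon], [wihupfos]

/wegfimonu/:
  1 Degemination: no change — [wegfimonu]
  2 Regressive Voicing Assimilation: [wegfimonu] → [wekfimonu]
  3 Stop Lenition: no change — [wekfimonu]
  4 Apocope: [wekfimonu] → [wekfimon]
/wigubfosu/:
  1 Degemination: no change — [wigubfosu]
  2 Regressive Voicing Assimilation: [wigubfosu] → [wigupfosu]
  3 Stop Lenition: [wigupfosu] → [wihupfosu]
  4 Apocope: [wihupfosu] → [wihupfos]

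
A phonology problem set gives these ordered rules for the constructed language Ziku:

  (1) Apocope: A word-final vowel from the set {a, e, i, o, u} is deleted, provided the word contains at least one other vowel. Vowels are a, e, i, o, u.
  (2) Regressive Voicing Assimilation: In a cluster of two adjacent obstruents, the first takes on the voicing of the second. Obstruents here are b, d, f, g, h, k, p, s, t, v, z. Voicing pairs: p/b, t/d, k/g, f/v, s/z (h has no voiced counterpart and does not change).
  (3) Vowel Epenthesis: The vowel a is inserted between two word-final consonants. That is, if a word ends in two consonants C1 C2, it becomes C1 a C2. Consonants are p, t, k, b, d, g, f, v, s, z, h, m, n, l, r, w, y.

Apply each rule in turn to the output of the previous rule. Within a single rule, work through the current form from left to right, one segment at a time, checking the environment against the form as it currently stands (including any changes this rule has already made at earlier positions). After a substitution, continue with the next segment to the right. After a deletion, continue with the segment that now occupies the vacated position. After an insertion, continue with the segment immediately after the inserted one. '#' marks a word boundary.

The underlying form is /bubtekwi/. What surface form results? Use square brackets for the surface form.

[buptekaw]

(1) Apocope: [bubtekwi] → [bubtekw]
(2) Regressive Voicing Assimilation: [bubtekw] → [buptekw]
(3) Vowel Epenthesis: [buptekw] → [buptekaw]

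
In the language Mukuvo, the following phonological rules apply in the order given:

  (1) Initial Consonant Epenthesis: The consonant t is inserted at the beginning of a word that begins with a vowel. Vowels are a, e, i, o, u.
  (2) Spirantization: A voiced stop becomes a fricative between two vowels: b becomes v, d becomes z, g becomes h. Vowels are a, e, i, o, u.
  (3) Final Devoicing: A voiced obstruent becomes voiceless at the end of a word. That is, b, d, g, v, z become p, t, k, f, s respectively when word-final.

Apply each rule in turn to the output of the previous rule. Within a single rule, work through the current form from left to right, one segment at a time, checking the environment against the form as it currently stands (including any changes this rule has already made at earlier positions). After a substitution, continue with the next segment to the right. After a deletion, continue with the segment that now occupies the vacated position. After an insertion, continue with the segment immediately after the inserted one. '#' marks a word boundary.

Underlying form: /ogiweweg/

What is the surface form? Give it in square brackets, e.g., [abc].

[tohiwewek]

(1) Initial Consonant Epenthesis: [ogiweweg] → [togiweweg]
(2) Spirantization: [togiweweg] → [tohiweweg]
(3) Final Devoicing: [tohiweweg] → [tohiwewek]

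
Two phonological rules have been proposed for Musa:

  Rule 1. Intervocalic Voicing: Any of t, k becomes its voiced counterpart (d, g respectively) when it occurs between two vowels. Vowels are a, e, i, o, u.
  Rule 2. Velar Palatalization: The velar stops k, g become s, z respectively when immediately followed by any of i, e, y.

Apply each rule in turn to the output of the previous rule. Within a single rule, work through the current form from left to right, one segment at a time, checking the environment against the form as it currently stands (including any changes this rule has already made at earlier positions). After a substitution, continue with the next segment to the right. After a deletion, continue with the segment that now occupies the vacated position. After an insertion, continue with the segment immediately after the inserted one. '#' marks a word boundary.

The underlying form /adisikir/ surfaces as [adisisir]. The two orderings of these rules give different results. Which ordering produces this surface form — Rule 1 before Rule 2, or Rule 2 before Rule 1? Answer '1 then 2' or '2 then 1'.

Order 1 then 2:
  1 Intervocalic Voicing: [adisikir] → [adisigir]
  2 Velar Palatalization: [adisigir] → [adisizir]
  result: [adisizir]
Order 2 then 1:
  2 Velar Palatalization: [adisikir] → [adisisir]
  1 Intervocalic Voicing: no change — [adisisir]
  result: [adisisir]

2 then 1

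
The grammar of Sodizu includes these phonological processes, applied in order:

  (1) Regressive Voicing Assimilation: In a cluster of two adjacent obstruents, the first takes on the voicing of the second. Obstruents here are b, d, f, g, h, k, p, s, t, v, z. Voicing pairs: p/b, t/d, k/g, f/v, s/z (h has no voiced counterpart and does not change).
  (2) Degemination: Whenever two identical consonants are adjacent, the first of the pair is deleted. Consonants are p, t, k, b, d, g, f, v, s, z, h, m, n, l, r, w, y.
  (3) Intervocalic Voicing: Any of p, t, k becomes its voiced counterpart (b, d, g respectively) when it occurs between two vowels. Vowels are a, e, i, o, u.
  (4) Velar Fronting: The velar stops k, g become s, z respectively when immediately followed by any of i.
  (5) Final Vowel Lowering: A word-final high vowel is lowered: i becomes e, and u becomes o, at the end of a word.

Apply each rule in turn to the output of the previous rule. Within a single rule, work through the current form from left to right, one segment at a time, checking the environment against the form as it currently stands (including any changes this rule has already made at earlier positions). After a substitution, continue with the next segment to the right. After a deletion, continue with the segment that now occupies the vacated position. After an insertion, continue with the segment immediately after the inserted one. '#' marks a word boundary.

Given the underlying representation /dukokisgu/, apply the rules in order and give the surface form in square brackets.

(1) Regressive Voicing Assimilation: [dukokisgu] → [dukokizgu]
(2) Degemination: no change — [dukokizgu]
(3) Intervocalic Voicing: [dukokizgu] → [dugogizgu]
(4) Velar Fronting: [dugogizgu] → [dugozizgu]
(5) Final Vowel Lowering: [dugozizgu] → [dugozizgo]

[dugozizgo]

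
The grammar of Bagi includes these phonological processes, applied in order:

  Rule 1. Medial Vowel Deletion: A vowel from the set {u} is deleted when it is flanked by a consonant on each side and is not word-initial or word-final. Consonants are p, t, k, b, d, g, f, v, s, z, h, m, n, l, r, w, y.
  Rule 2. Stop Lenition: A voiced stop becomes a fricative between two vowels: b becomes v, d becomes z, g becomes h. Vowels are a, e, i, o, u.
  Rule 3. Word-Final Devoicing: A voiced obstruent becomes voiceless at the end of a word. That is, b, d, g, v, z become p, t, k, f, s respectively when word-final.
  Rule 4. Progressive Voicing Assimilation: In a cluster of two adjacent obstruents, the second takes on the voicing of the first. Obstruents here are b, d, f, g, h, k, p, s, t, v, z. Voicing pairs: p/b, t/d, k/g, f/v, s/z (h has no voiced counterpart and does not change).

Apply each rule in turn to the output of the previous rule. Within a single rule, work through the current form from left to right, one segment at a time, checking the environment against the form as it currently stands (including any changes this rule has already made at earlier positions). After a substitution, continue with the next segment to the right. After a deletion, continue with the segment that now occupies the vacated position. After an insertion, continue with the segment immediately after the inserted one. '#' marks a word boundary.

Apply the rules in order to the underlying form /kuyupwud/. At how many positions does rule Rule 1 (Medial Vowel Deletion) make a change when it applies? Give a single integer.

Rule 1 Medial Vowel Deletion: [kuyupwud] → [kypwd]
Rule 2 Stop Lenition: no change — [kypwd]
Rule 3 Word-Final Devoicing: [kypwd] → [kypwt]
Rule 4 Progressive Voicing Assimilation: no change — [kypwt]
Rule Rule 1 changed 3 position(s).

3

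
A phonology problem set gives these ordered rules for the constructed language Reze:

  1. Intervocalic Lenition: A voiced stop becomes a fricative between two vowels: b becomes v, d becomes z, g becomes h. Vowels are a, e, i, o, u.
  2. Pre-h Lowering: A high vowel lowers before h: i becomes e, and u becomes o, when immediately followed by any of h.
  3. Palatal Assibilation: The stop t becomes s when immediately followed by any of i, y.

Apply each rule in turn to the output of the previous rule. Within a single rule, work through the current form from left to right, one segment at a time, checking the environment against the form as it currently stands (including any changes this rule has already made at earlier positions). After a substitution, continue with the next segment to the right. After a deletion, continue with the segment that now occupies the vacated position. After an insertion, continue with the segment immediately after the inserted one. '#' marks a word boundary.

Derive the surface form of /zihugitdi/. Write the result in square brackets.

1 Intervocalic Lenition: [zihugitdi] → [zihuhitdi]
2 Pre-h Lowering: [zihuhitdi] → [zehohitdi]
3 Palatal Assibilation: no change — [zehohitdi]

[zehohitdi]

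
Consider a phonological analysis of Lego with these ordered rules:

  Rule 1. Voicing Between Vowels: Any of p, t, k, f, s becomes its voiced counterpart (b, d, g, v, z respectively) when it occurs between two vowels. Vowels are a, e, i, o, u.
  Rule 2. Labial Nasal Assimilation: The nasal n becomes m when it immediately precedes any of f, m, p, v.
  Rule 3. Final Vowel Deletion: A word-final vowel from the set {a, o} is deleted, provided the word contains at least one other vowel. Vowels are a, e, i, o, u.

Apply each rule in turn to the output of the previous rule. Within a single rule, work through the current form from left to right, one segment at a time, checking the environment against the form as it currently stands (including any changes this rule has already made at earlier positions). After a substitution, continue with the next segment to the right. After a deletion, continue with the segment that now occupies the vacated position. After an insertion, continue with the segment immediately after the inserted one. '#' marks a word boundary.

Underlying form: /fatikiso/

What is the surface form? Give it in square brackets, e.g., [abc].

[fadigiz]

Rule 1 Voicing Between Vowels: [fatikiso] → [fadigizo]
Rule 2 Labial Nasal Assimilation: no change — [fadigizo]
Rule 3 Final Vowel Deletion: [fadigizo] → [fadigiz]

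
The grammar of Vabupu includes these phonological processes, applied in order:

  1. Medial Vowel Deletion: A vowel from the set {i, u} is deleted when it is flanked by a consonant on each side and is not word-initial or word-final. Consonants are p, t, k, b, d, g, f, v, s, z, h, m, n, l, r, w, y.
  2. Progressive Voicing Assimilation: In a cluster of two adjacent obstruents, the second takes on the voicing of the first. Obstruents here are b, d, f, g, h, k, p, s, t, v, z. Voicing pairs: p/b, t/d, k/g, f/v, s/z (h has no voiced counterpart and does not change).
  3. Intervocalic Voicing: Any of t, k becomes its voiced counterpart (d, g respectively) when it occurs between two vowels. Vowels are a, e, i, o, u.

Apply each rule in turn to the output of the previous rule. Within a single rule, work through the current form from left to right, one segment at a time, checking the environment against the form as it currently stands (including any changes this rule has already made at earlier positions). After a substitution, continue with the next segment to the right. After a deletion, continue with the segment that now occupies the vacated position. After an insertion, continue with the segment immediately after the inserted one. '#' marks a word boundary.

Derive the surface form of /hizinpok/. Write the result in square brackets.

1 Medial Vowel Deletion: [hizinpok] → [hznpok]
2 Progressive Voicing Assimilation: [hznpok] → [hsnpok]
3 Intervocalic Voicing: no change — [hsnpok]

[hsnpok]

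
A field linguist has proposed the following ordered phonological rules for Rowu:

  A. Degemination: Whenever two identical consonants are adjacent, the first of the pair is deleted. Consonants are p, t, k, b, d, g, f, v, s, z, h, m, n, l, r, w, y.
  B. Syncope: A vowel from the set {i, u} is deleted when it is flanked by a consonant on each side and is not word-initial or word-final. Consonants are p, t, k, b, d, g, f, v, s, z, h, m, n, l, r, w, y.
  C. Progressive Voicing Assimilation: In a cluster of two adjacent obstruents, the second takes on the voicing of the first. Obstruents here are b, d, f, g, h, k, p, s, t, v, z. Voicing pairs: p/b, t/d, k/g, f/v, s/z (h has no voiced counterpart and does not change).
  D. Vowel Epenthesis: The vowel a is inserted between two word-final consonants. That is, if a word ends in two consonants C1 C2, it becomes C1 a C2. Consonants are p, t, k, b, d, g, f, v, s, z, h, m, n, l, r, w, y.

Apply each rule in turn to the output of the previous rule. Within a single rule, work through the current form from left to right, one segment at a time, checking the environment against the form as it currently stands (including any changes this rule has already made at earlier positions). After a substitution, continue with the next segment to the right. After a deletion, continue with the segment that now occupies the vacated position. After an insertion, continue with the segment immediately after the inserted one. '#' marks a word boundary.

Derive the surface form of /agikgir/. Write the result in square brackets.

A Degemination: no change — [agikgir]
B Syncope: [agikgir] → [agkgr]
C Progressive Voicing Assimilation: [agkgr] → [agggr]
D Vowel Epenthesis: [agggr] → [agggar]

[agggar]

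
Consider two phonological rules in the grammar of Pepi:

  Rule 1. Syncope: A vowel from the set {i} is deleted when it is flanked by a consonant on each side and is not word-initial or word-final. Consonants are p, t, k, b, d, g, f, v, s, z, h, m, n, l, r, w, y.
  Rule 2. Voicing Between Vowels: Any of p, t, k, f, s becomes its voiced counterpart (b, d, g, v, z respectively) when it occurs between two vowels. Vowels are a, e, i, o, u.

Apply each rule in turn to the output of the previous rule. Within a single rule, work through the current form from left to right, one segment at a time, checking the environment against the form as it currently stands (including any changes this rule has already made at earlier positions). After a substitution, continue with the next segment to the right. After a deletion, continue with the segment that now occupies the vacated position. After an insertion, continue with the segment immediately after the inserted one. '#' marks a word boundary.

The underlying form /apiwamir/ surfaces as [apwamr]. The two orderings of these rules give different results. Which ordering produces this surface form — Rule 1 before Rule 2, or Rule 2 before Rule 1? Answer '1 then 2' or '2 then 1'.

Order 1 then 2:
  1 Syncope: [apiwamir] → [apwamr]
  2 Voicing Between Vowels: no change — [apwamr]
  result: [apwamr]
Order 2 then 1:
  2 Voicing Between Vowels: [apiwamir] → [abiwamir]
  1 Syncope: [abiwamir] → [abwamr]
  result: [abwamr]

1 then 2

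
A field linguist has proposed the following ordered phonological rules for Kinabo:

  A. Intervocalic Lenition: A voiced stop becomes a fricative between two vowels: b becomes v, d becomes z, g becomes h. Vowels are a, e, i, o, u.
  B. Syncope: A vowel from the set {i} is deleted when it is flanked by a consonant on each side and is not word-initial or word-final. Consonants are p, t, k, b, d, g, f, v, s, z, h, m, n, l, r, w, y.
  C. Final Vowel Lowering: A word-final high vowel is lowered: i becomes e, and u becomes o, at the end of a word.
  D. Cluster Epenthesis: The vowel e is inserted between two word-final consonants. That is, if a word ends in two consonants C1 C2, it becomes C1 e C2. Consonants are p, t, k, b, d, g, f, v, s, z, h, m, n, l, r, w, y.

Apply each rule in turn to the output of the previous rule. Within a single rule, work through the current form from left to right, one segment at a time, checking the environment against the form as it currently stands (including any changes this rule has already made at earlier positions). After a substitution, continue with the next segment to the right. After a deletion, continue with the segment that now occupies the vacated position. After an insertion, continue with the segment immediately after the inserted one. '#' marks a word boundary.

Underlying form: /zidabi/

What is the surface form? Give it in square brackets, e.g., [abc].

A Intervocalic Lenition: [zidabi] → [zizavi]
B Syncope: [zizavi] → [zzavi]
C Final Vowel Lowering: [zzavi] → [zzave]
D Cluster Epenthesis: no change — [zzave]

[zzave]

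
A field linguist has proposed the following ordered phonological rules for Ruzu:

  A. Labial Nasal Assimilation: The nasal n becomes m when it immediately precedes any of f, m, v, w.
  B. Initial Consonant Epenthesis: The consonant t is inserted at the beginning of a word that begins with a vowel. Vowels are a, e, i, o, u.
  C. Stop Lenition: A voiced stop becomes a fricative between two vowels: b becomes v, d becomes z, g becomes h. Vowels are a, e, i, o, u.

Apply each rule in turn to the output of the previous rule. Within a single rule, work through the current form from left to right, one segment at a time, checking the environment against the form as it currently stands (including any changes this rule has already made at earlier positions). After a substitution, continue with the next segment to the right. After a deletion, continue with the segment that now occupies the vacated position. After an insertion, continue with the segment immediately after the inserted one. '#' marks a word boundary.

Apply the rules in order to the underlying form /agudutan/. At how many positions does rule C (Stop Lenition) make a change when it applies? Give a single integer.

2

A Labial Nasal Assimilation: no change — [agudutan]
B Initial Consonant Epenthesis: [agudutan] → [tagudutan]
C Stop Lenition: [tagudutan] → [tahuzutan]
Rule C changed 2 position(s).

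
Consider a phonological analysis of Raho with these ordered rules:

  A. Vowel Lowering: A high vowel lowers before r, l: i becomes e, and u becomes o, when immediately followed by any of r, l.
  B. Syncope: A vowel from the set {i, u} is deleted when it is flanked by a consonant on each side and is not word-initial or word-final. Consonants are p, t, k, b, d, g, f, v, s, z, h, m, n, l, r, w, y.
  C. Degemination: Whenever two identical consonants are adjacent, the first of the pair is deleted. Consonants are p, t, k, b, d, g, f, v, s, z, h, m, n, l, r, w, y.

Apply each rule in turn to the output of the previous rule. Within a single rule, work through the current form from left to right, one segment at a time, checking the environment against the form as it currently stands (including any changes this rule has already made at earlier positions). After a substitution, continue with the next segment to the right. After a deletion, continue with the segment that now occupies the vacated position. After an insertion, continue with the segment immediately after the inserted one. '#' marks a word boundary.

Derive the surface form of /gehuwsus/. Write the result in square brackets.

[gehws]

A Vowel Lowering: no change — [gehuwsus]
B Syncope: [gehuwsus] → [gehwss]
C Degemination: [gehwss] → [gehws]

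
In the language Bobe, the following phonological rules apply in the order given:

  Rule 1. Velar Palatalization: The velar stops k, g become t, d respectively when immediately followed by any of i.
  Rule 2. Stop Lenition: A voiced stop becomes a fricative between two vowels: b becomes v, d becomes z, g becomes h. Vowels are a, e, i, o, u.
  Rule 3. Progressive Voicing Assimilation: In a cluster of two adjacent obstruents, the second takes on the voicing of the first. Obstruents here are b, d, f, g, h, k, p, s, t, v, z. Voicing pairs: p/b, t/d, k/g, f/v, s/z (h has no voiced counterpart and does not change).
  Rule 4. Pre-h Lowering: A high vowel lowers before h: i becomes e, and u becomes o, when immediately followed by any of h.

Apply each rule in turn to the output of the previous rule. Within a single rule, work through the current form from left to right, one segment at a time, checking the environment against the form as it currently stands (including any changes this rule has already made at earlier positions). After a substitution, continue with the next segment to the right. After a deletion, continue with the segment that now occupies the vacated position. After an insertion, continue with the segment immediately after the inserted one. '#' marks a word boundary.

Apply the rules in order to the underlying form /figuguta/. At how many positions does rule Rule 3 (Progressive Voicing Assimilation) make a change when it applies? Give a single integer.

Rule 1 Velar Palatalization: no change — [figuguta]
Rule 2 Stop Lenition: [figuguta] → [fihuhuta]
Rule 3 Progressive Voicing Assimilation: no change — [fihuhuta]
Rule 4 Pre-h Lowering: [fihuhuta] → [fehohuta]
Rule Rule 3 changed 0 position(s).

0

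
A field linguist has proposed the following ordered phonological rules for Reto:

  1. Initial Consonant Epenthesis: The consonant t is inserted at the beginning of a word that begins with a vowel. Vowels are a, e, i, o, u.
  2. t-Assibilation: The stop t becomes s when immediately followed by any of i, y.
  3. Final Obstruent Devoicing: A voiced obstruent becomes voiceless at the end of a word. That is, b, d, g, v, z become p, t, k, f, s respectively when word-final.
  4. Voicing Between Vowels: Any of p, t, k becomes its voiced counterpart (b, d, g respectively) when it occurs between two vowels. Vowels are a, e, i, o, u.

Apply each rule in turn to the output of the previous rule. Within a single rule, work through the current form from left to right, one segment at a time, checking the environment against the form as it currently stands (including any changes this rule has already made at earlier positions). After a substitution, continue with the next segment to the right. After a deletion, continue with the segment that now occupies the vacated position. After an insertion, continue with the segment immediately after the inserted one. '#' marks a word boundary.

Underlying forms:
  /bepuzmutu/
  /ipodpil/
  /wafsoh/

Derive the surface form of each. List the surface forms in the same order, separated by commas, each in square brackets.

[bebuzmudu], [sibodpil], [wafsoh]

/bepuzmutu/:
  1 Initial Consonant Epenthesis: no change — [bepuzmutu]
  2 t-Assibilation: no change — [bepuzmutu]
  3 Final Obstruent Devoicing: no change — [bepuzmutu]
  4 Voicing Between Vowels: [bepuzmutu] → [bebuzmudu]
/ipodpil/:
  1 Initial Consonant Epenthesis: [ipodpil] → [tipodpil]
  2 t-Assibilation: [tipodpil] → [sipodpil]
  3 Final Obstruent Devoicing: no change — [sipodpil]
  4 Voicing Between Vowels: [sipodpil] → [sibodpil]
/wafsoh/:
  1 Initial Consonant Epenthesis: no change — [wafsoh]
  2 t-Assibilation: no change — [wafsoh]
  3 Final Obstruent Devoicing: no change — [wafsoh]
  4 Voicing Between Vowels: no change — [wafsoh]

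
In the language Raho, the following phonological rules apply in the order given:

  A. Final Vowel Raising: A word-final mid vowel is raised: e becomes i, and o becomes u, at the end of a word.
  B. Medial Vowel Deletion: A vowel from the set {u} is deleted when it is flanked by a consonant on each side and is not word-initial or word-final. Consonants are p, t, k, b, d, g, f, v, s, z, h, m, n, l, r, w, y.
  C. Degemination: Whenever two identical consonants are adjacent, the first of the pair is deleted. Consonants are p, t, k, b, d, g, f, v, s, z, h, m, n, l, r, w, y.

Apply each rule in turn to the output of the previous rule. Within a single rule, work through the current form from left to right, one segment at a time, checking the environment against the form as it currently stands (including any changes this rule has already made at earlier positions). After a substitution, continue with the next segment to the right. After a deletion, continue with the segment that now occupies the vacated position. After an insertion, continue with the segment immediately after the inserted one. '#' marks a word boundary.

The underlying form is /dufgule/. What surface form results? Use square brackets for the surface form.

[dfgli]

A Final Vowel Raising: [dufgule] → [dufguli]
B Medial Vowel Deletion: [dufguli] → [dfgli]
C Degemination: no change — [dfgli]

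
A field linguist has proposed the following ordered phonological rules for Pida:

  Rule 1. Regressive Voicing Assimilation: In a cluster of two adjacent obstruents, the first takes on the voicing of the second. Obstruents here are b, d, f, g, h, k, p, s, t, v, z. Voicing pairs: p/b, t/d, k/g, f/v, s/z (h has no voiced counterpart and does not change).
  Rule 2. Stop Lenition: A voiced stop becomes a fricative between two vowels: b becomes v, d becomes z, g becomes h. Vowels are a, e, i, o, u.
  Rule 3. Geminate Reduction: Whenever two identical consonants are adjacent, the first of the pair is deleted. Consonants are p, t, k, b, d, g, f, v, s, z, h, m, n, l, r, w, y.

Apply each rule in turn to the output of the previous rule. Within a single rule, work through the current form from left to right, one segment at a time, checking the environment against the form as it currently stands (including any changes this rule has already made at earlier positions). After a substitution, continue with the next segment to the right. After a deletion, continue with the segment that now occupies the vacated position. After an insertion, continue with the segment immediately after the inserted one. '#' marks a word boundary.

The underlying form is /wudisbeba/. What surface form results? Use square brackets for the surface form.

Rule 1 Regressive Voicing Assimilation: [wudisbeba] → [wudizbeba]
Rule 2 Stop Lenition: [wudizbeba] → [wuzizbeva]
Rule 3 Geminate Reduction: no change — [wuzizbeva]

[wuzizbeva]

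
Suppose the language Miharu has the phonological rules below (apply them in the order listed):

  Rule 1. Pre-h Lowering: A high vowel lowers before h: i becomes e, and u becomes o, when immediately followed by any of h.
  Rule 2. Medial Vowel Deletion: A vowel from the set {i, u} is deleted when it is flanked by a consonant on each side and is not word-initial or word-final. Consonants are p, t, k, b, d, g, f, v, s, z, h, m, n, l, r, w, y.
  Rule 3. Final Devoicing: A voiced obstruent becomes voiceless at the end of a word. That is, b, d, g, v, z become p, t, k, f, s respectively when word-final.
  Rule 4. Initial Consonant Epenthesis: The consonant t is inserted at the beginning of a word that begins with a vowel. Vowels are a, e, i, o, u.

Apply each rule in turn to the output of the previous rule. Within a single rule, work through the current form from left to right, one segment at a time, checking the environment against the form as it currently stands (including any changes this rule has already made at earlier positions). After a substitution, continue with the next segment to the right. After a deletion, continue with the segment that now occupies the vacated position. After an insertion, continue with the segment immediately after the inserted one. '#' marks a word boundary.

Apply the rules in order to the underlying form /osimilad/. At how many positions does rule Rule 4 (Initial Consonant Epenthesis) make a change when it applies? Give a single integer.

Rule 1 Pre-h Lowering: no change — [osimilad]
Rule 2 Medial Vowel Deletion: [osimilad] → [osmlad]
Rule 3 Final Devoicing: [osmlad] → [osmlat]
Rule 4 Initial Consonant Epenthesis: [osmlat] → [tosmlat]
Rule Rule 4 changed 1 position(s).

1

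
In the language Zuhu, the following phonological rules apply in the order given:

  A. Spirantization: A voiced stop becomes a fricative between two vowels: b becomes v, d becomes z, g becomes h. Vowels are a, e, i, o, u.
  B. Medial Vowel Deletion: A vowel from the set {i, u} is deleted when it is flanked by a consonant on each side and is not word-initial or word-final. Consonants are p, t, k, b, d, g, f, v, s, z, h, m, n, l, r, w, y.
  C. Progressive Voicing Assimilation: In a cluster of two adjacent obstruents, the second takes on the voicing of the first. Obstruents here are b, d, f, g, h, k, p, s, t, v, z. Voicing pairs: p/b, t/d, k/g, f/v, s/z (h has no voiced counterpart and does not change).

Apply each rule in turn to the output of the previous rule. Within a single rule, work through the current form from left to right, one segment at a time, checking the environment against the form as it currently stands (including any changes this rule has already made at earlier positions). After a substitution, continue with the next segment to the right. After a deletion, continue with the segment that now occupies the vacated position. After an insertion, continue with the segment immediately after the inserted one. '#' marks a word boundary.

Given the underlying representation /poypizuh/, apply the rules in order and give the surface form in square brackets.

A Spirantization: no change — [poypizuh]
B Medial Vowel Deletion: [poypizuh] → [poypzh]
C Progressive Voicing Assimilation: [poypzh] → [poypsh]

[poypsh]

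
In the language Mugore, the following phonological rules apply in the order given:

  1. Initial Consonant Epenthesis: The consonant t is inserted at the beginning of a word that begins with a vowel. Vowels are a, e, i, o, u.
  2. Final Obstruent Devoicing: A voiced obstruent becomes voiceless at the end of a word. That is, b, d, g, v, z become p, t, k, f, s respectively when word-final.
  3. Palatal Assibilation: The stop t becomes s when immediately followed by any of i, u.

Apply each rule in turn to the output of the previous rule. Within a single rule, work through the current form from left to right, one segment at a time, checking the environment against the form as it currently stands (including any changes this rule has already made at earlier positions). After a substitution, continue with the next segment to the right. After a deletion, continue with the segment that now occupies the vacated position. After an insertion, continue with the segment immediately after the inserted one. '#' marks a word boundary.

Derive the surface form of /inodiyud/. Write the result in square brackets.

1 Initial Consonant Epenthesis: [inodiyud] → [tinodiyud]
2 Final Obstruent Devoicing: [tinodiyud] → [tinodiyut]
3 Palatal Assibilation: [tinodiyut] → [sinodiyut]

[sinodiyut]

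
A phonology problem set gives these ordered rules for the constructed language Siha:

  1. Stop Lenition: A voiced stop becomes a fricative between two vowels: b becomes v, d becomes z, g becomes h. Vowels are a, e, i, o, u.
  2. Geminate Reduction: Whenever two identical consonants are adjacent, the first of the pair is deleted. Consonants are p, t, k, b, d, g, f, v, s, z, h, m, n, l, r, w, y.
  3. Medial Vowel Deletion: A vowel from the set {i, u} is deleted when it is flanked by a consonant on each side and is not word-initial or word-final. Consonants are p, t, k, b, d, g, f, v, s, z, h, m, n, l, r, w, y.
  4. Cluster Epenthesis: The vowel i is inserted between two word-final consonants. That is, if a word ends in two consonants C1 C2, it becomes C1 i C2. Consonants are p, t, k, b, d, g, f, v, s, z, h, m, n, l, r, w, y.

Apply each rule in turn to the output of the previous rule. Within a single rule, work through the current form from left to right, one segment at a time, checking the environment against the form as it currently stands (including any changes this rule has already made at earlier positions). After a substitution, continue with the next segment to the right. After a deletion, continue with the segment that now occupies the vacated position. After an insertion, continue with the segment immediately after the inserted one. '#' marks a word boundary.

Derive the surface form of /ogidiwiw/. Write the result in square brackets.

1 Stop Lenition: [ogidiwiw] → [ohiziwiw]
2 Geminate Reduction: no change — [ohiziwiw]
3 Medial Vowel Deletion: [ohiziwiw] → [ohzww]
4 Cluster Epenthesis: [ohzww] → [ohzwiw]

[ohzwiw]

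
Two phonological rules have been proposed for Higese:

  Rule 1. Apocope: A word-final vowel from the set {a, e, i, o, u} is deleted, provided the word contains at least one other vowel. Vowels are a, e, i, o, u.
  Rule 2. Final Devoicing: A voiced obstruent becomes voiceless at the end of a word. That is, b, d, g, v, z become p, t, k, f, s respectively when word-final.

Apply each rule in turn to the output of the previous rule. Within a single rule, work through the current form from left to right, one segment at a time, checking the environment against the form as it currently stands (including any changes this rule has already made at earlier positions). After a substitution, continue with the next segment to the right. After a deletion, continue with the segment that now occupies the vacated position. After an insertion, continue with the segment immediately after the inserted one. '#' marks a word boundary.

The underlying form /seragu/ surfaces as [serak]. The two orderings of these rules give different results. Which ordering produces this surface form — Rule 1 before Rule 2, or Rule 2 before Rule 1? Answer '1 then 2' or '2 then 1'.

1 then 2

Order 1 then 2:
  1 Apocope: [seragu] → [serag]
  2 Final Devoicing: [serag] → [serak]
  result: [serak]
Order 2 then 1:
  2 Final Devoicing: no change — [seragu]
  1 Apocope: [seragu] → [serag]
  result: [serag]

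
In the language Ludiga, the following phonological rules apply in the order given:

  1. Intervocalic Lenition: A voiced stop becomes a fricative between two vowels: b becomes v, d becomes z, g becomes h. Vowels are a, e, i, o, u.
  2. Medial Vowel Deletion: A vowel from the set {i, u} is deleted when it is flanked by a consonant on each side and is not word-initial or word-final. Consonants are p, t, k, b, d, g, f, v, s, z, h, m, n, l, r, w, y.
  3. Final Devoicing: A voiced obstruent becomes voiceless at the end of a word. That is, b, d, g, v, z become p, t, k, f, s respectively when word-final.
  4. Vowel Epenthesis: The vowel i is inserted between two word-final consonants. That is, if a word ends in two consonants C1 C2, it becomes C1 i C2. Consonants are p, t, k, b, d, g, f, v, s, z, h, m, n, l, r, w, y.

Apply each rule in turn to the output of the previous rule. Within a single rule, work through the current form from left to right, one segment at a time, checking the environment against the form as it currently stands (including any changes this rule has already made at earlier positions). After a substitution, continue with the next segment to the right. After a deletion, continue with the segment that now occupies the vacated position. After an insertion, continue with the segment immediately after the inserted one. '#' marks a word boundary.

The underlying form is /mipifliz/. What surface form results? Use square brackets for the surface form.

1 Intervocalic Lenition: no change — [mipifliz]
2 Medial Vowel Deletion: [mipifliz] → [mpflz]
3 Final Devoicing: [mpflz] → [mpfls]
4 Vowel Epenthesis: [mpfls] → [mpflis]

[mpflis]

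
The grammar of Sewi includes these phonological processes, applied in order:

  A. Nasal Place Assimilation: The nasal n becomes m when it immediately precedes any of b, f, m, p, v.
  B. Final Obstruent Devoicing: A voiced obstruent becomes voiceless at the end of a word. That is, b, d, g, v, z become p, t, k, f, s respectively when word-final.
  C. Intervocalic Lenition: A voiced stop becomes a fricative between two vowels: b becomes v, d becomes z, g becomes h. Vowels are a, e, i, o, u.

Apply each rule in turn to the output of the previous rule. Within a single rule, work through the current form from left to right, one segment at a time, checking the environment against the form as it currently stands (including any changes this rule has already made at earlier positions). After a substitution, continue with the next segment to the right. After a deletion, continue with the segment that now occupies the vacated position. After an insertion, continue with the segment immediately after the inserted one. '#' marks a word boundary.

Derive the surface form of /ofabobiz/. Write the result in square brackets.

[ofavovis]

A Nasal Place Assimilation: no change — [ofabobiz]
B Final Obstruent Devoicing: [ofabobiz] → [ofabobis]
C Intervocalic Lenition: [ofabobis] → [ofavovis]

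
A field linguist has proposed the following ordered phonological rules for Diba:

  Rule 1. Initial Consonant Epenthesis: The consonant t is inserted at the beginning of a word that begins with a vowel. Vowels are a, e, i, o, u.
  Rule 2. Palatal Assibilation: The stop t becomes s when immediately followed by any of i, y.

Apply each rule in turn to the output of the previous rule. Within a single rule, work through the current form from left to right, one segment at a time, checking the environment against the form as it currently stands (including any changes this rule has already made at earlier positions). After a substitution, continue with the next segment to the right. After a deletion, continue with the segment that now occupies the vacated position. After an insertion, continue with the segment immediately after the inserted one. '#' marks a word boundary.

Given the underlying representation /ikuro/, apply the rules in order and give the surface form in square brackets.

[sikuro]

Rule 1 Initial Consonant Epenthesis: [ikuro] → [tikuro]
Rule 2 Palatal Assibilation: [tikuro] → [sikuro]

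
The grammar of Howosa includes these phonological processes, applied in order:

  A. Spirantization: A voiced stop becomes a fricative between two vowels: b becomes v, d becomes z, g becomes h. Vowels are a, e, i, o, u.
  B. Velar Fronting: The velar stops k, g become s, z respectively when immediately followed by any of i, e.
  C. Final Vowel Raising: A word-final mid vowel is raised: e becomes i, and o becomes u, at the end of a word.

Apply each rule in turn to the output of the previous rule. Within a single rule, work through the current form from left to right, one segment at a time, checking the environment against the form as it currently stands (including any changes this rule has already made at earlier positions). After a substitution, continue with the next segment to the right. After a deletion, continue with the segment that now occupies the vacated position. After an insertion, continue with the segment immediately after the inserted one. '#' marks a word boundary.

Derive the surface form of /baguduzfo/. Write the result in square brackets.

[bahuzuzfu]

A Spirantization: [baguduzfo] → [bahuzuzfo]
B Velar Fronting: no change — [bahuzuzfo]
C Final Vowel Raising: [bahuzuzfo] → [bahuzuzfu]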